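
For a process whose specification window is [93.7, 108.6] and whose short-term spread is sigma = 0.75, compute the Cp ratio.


Cp = (USL - LSL) / (6 * sigma)
= (108.6 - 93.7) / (6 * 0.75)
= 14.9000 / 4.5000
= 3.3111

3.3111


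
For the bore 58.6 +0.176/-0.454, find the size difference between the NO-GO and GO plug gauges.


GO = nominal - lower_tol (smallest hole = maximum material condition)
GO = 58.6 - 0.454 = 58.146
NO-GO = nominal + upper_tol (largest hole = least material condition)
NO-GO = 58.6 + 0.176 = 58.776
spread = NO-GO - GO = 58.776 - 58.146 = 0.6300

0.6300


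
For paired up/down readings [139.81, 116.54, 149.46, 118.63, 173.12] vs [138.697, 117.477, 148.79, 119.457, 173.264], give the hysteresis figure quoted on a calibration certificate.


|139.81 - 138.697| = 1.1130
|116.54 - 117.477| = 0.9370
|149.46 - 148.79| = 0.6700
|118.63 - 119.457| = 0.8270
|173.12 - 173.264| = 0.1440
hysteresis = max(diffs) = 1.1130

1.1130


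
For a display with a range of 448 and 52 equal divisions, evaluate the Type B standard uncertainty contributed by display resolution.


resolution = range / divisions
resolution = 448 / 52 = 8.6153846
u_res = resolution / (2*sqrt(3))
u_res = 8.6153846 / 3.4641016
u_res = 2.4870

2.4870


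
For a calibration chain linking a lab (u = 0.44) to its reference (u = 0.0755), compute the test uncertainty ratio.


TUR = u_lab / u_ref
= 0.44 / 0.0755
= 5.8278

5.8278


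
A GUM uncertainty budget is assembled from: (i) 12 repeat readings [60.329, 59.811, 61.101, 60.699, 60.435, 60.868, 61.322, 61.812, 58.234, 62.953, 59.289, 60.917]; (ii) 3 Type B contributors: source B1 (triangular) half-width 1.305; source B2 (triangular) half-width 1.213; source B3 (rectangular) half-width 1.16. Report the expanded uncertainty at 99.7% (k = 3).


mean = (60.329 + 59.811 + 61.101 + 60.699 + 60.435 + 60.868 + 61.322 + 61.812 + 58.234 + 62.953 + 59.289 + 60.917) / 12 = 60.6475
s = sqrt(sum((x - mean)^2)/(n-1)) = 1.2050176
u_A = s / sqrt(n) = 1.2050176 / sqrt(12) = 0.34785862
u_B1 = 1.305 / sqrt(6) = 0.53276402
u_B2 = 1.213 / sqrt(6) = 0.49520518
u_B3 = 1.16 / sqrt(3) = 0.66972631
uc = sqrt(0.34785862^2 + 0.53276402^2 + 0.49520518^2 + 0.66972631^2) = 1.0481434
U = k * uc = 3 * 1.0481434
U = 3.1444

3.1444


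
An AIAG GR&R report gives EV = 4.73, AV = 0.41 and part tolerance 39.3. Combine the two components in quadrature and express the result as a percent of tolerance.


GRR = sqrt(EV^2 + AV^2) = sqrt(4.73^2 + 0.41^2) = 4.7477363
%GRR = GRR / tol * 100 = 4.7477363 / 39.3 * 100
%GRR = 12.0808

12.0808


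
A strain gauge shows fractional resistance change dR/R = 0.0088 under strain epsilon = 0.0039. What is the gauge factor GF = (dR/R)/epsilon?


GF = (dR/R) / epsilon
= 0.0088 / 0.0039
= 2.2564

2.2564


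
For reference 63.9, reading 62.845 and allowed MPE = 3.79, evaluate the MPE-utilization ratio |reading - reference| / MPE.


e = indication - reference = 62.845 - 63.9 = -1.0550
|e| = 1.0550
ratio = |e| / MPE = 1.0550 / 3.79
ratio = 0.2784

0.2784


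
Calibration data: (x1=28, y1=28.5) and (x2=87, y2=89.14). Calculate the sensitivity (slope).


slope = (y2 - y1) / (x2 - x1)
= (89.14 - 28.5) / (87 - 28)
= 60.6400 / 59
= 1.0278

1.0278


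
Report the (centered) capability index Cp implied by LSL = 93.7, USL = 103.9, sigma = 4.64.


Cp = (USL - LSL) / (6 * sigma)
= (103.9 - 93.7) / (6 * 4.64)
= 10.2000 / 27.8400
= 0.3664

0.3664


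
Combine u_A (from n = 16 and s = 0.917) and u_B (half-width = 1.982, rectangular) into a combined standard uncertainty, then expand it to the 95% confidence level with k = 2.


u_A = s / sqrt(n) = 0.917 / sqrt(16) = 0.22925
u_B = half_width / sqrt(3) = 1.982 / sqrt(3) = 1.1443082
uc = sqrt(u_A^2 + u_B^2) = sqrt(0.22925^2 + 1.1443082^2) = 1.1670462
U = k * uc = 2 * 1.1670462
U = 2.3341

2.3341


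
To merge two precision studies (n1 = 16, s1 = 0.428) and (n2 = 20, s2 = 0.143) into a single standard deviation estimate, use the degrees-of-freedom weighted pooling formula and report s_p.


s_p = sqrt(((n1-1)*s1^2 + (n2-1)*s2^2) / (n1+n2-2))
numerator = (16-1)*0.428^2 + (20-1)*0.143^2 = 2.74776 + 0.388531 = 3.136291
denominator = 16 + 20 - 2 = 34
s_p^2 = 3.136291 / 34 = 0.092243853
s_p = sqrt(0.092243853) = 0.3037

0.3037


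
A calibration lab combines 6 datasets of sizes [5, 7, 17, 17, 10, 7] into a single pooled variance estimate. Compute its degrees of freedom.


nu = sum_i (n_i - 1)
nu = ((5 - 1) + (7 - 1) + (17 - 1) + (17 - 1) + (10 - 1) + (7 - 1))
nu = 4 + 6 + 16 + 16 + 9 + 6
nu = 57

57


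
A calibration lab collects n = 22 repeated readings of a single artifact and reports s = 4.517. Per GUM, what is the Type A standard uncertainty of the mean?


u_A = s / sqrt(n)
u_A = 4.517 / sqrt(22)
u_A = 4.517 / 4.6904158
u_A = 0.9630

0.9630


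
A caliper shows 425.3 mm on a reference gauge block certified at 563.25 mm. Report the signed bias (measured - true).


Systematic error = measured - true
= 425.3 - 563.25
= -137.9500

-137.9500


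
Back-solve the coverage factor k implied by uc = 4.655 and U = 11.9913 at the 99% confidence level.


k = U / uc
k = 11.9913 / 4.655
k = 2.576

2.576


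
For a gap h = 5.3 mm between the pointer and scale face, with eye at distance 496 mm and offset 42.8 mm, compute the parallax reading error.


error = h * offset / d
= 5.3 * 42.8 / 496
= 0.4573

0.4573


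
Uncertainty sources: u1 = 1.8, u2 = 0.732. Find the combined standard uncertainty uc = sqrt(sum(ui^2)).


uc = sqrt(1.8^2 + 0.732^2)
uc = sqrt(3.775824)
uc = 1.9431

1.9431


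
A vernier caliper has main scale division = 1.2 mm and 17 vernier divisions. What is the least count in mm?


LC = MSD / n_div
= 1.2 / 17
= 0.0706

0.0706


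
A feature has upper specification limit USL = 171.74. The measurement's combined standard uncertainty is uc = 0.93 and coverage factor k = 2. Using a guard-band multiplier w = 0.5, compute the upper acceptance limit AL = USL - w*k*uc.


U = k * uc = 2 * 0.93 = 1.86
guard band g = w * U = 0.5 * 1.86 = 0.93
AL = USL - g = 171.74 - 0.93
AL = 170.8100

170.8100


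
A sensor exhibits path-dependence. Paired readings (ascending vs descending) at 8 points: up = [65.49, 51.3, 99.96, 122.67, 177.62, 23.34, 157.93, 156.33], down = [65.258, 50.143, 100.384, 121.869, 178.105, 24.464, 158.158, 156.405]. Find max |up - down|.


|65.49 - 65.258| = 0.2320
|51.3 - 50.143| = 1.1570
|99.96 - 100.384| = 0.4240
|122.67 - 121.869| = 0.8010
|177.62 - 178.105| = 0.4850
|23.34 - 24.464| = 1.1240
|157.93 - 158.158| = 0.2280
|156.33 - 156.405| = 0.0750
hysteresis = max(diffs) = 1.1570

1.1570


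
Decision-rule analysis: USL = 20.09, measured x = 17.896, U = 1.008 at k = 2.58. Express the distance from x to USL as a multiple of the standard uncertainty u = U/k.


u = U / k = 1.008 / 2.58 = 0.39069767
margin = |USL - x| = |20.09 - 17.896| = 2.194
z = margin / u = 2.194 / 0.39069767
z = 5.6156

5.6156


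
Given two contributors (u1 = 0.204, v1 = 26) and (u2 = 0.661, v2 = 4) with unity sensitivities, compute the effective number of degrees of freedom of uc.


uc = sqrt(u1^2 + u2^2) = sqrt(0.204^2 + 0.661^2) = 0.69176369
v_eff = uc^4 / (u1^4/v1 + u2^4/v2)
= 0.69176369^4 / (0.204^4/26 + 0.661^4/4)
= 0.22899766 / 0.047791601
v_eff = 4.7916

4.7916


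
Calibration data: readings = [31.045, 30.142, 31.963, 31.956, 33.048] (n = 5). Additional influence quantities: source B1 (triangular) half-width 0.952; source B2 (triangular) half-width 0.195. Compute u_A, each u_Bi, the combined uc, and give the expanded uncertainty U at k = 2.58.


mean = (31.045 + 30.142 + 31.963 + 31.956 + 33.048) / 5 = 31.6308
s = sqrt(sum((x - mean)^2)/(n-1)) = 1.093647
u_A = s / sqrt(n) = 1.093647 / sqrt(5) = 0.48909381
u_B1 = 0.952 / sqrt(6) = 0.38865237
u_B2 = 0.195 / sqrt(6) = 0.079608417
uc = sqrt(0.48909381^2 + 0.38865237^2 + 0.079608417^2) = 0.62976259
U = k * uc = 2.58 * 0.62976259
U = 1.6248

1.6248


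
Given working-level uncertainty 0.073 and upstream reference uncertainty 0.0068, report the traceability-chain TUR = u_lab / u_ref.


TUR = u_lab / u_ref
= 0.073 / 0.0068
= 10.7353

10.7353


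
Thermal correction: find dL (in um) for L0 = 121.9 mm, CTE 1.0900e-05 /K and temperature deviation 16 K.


dL = L * alpha * dT
= 121.9 * 1.0900e-05 * 16
= 0.0212594 mm
dL_um = 0.0212594 * 1000 = 21.2594 um

21.2594


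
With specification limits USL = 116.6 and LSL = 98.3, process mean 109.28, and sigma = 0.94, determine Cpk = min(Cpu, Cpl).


Cpu = (USL - mean) / (3*sigma) = (116.6 - 109.28) / (3*0.94) = 2.5957
Cpl = (mean - LSL) / (3*sigma) = (109.28 - 98.3) / (3*0.94) = 3.8936
Cpk = min(Cpu, Cpl) = 2.5957

2.5957


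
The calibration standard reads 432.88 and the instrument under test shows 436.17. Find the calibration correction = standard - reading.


Correction = standard - reading
= 432.88 - 436.17
= -3.2900

-3.2900


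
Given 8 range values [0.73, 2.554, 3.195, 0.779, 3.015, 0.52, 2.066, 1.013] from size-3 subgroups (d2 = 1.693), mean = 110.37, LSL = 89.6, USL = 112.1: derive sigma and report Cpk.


R_bar = (0.73 + 2.554 + 3.195 + 0.779 + 3.015 + 0.52 + 2.066 + 1.013) / 8 = 1.734
sigma = R_bar / d2 = 1.734 / 1.693 = 1.0242174
Cp = (USL - LSL)/(6*sigma) = (112.1 - 89.6)/(6*1.0242174) = 3.6613
Cpu = (112.1 - 110.37)/(3*1.0242174) = 0.5630
Cpl = (110.37 - 89.6)/(3*1.0242174) = 6.7596
Cpk = min(Cpu, Cpl) = 0.5630

0.5630


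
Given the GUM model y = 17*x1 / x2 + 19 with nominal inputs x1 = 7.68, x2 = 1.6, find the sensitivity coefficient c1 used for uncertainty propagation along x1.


y = 17*x1 / x2 + 19
dy/dx1 = 17/x2
Evaluate at x2 = 1.6: c1 = 17 / 1.6
c1 = 10.6250

10.6250


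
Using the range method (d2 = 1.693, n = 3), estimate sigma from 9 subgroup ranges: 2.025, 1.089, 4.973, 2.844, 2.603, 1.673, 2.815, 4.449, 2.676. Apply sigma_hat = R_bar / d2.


R_bar = (2.025 + 1.089 + 4.973 + 2.844 + 2.603 + 1.673 + 2.815 + 4.449 + 2.676) / 9
R_bar = 25.147 / 9 = 2.7941111
sigma_hat = R_bar / d2 = 2.7941111 / 1.693 = 1.6504

1.6504


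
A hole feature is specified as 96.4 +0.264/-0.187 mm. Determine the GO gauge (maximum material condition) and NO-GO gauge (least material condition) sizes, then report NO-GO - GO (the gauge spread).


GO = nominal - lower_tol (smallest hole = maximum material condition)
GO = 96.4 - 0.187 = 96.213
NO-GO = nominal + upper_tol (largest hole = least material condition)
NO-GO = 96.4 + 0.264 = 96.664
spread = NO-GO - GO = 96.664 - 96.213 = 0.4510

0.4510


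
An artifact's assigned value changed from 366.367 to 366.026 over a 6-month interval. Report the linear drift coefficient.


rate = (v2 - v1) / months
= (366.026 - 366.367) / 6
= -0.3410 / 6
= -0.0568

-0.0568


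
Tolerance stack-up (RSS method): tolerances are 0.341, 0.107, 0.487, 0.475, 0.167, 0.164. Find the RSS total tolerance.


RSS = sqrt(0.341^2 + 0.107^2 + 0.487^2 + 0.475^2 + 0.167^2 + 0.164^2)
= sqrt(0.645309)
= 0.8033

0.8033


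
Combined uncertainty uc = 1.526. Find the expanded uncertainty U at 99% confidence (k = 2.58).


U = k * uc
U = 2.58 * 1.526
U = 3.9371

3.9371


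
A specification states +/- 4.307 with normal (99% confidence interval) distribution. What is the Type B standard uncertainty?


u_B = half_width / 2.576
u_B = 4.307 / 2.576
u_B = 1.6720

1.6720


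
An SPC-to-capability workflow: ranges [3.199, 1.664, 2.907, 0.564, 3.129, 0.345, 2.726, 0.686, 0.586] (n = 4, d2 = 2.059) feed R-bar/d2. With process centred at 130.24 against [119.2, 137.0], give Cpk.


R_bar = (3.199 + 1.664 + 2.907 + 0.564 + 3.129 + 0.345 + 2.726 + 0.686 + 0.586) / 9 = 1.7562222
sigma = R_bar / d2 = 1.7562222 / 2.059 = 0.8529491
Cp = (USL - LSL)/(6*sigma) = (137.0 - 119.2)/(6*0.8529491) = 3.4781
Cpu = (137.0 - 130.24)/(3*0.8529491) = 2.6418
Cpl = (130.24 - 119.2)/(3*0.8529491) = 4.3144
Cpk = min(Cpu, Cpl) = 2.6418

2.6418


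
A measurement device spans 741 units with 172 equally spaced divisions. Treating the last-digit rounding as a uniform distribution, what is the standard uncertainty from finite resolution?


resolution = range / divisions
resolution = 741 / 172 = 4.3081395
u_res = resolution / (2*sqrt(3))
u_res = 4.3081395 / 3.4641016
u_res = 1.2437

1.2437


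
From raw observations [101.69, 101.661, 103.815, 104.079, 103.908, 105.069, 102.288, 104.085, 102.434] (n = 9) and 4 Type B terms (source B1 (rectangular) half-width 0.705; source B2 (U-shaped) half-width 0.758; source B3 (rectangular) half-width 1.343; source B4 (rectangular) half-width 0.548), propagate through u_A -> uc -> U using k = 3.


mean = (101.69 + 101.661 + 103.815 + 104.079 + 103.908 + 105.069 + 102.288 + 104.085 + 102.434) / 9 = 103.2254444
s = sqrt(sum((x - mean)^2)/(n-1)) = 1.2242248
u_A = s / sqrt(n) = 1.2242248 / sqrt(9) = 0.40807493
u_B1 = 0.705 / sqrt(3) = 0.40703194
u_B2 = 0.758 / sqrt(2) = 0.53598694
u_B3 = 1.343 / sqrt(3) = 0.77538141
u_B4 = 0.548 / sqrt(3) = 0.31638795
uc = sqrt(0.40807493^2 + 0.40703194^2 + 0.53598694^2 + 0.77538141^2 + 0.31638795^2) = 1.1492606
U = k * uc = 3 * 1.1492606
U = 3.4478

3.4478


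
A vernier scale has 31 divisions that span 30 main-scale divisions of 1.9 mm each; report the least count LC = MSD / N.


LC = MSD / n_div
= 1.9 / 31
= 0.0613

0.0613


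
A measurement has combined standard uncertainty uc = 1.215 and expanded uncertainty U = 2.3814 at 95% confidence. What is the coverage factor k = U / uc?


k = U / uc
k = 2.3814 / 1.215
k = 1.96

1.96


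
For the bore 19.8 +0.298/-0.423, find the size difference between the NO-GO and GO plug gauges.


GO = nominal - lower_tol (smallest hole = maximum material condition)
GO = 19.8 - 0.423 = 19.377
NO-GO = nominal + upper_tol (largest hole = least material condition)
NO-GO = 19.8 + 0.298 = 20.098
spread = NO-GO - GO = 20.098 - 19.377 = 0.7210

0.7210


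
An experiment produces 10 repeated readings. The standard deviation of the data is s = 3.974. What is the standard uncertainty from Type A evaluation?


u_A = s / sqrt(n)
u_A = 3.974 / sqrt(10)
u_A = 3.974 / 3.1622777
u_A = 1.2567

1.2567


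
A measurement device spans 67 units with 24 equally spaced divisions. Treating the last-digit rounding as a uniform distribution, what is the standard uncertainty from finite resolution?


resolution = range / divisions
resolution = 67 / 24 = 2.7916667
u_res = resolution / (2*sqrt(3))
u_res = 2.7916667 / 3.4641016
u_res = 0.8059

0.8059


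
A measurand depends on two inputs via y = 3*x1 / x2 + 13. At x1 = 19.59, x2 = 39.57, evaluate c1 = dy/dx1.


y = 3*x1 / x2 + 13
dy/dx1 = 3/x2
Evaluate at x2 = 39.57: c1 = 3 / 39.57
c1 = 0.0758

0.0758


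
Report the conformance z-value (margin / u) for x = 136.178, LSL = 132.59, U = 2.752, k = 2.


u = U / k = 2.752 / 2 = 1.376
margin = |LSL - x| = |132.59 - 136.178| = 3.588
z = margin / u = 3.588 / 1.376
z = 2.6076

2.6076


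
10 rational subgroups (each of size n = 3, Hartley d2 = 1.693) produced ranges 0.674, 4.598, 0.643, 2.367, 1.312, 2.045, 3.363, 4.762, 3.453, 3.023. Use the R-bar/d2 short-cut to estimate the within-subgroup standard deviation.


R_bar = (0.674 + 4.598 + 0.643 + 2.367 + 1.312 + 2.045 + 3.363 + 4.762 + 3.453 + 3.023) / 10
R_bar = 26.24 / 10 = 2.624
sigma_hat = R_bar / d2 = 2.624 / 1.693 = 1.5499

1.5499


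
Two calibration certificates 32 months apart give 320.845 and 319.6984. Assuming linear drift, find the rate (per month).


rate = (v2 - v1) / months
= (319.6984 - 320.845) / 32
= -1.1466 / 32
= -0.0358

-0.0358


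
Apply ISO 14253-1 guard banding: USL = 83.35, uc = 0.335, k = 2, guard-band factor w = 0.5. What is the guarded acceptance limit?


U = k * uc = 2 * 0.335 = 0.67
guard band g = w * U = 0.5 * 0.67 = 0.335
AL = USL - g = 83.35 - 0.335
AL = 83.0150

83.0150


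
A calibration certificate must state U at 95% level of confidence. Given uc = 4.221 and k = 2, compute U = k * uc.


U = k * uc
U = 2 * 4.221
U = 8.4420

8.4420


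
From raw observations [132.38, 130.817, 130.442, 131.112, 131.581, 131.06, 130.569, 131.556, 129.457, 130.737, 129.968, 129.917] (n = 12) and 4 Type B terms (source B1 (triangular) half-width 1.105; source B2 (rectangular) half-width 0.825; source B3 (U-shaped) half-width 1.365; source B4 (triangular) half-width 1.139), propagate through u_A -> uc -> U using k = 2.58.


mean = (132.38 + 130.817 + 130.442 + 131.112 + 131.581 + 131.06 + 130.569 + 131.556 + 129.457 + 130.737 + 129.968 + 129.917) / 12 = 130.7996667
s = sqrt(sum((x - mean)^2)/(n-1)) = 0.81487225
u_A = s / sqrt(n) = 0.81487225 / sqrt(12) = 0.23523336
u_B1 = 1.105 / sqrt(6) = 0.45111436
u_B2 = 0.825 / sqrt(3) = 0.47631397
u_B3 = 1.365 / sqrt(2) = 0.96520076
u_B4 = 1.139 / sqrt(6) = 0.4649948
uc = sqrt(0.23523336^2 + 0.45111436^2 + 0.47631397^2 + 0.96520076^2 + 0.4649948^2) = 1.2781027
U = k * uc = 2.58 * 1.2781027
U = 3.2975

3.2975


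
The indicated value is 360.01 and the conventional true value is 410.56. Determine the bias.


Systematic error = measured - true
= 360.01 - 410.56
= -50.5500

-50.5500


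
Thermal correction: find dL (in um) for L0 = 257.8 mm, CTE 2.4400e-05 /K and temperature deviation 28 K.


dL = L * alpha * dT
= 257.8 * 2.4400e-05 * 28
= 0.1761290 mm
dL_um = 0.1761290 * 1000 = 176.1290 um

176.1290


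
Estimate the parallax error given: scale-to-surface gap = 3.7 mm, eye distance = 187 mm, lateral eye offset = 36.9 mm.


error = h * offset / d
= 3.7 * 36.9 / 187
= 0.7301

0.7301


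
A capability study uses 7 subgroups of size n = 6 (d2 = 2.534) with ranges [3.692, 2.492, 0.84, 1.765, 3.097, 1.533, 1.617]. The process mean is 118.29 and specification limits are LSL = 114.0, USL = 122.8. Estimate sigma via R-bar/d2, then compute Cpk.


R_bar = (3.692 + 2.492 + 0.84 + 1.765 + 3.097 + 1.533 + 1.617) / 7 = 2.148
sigma = R_bar / d2 = 2.148 / 2.534 = 0.84767167
Cp = (USL - LSL)/(6*sigma) = (122.8 - 114.0)/(6*0.84767167) = 1.7302
Cpu = (122.8 - 118.29)/(3*0.84767167) = 1.7735
Cpl = (118.29 - 114.0)/(3*0.84767167) = 1.6870
Cpk = min(Cpu, Cpl) = 1.6870

1.6870


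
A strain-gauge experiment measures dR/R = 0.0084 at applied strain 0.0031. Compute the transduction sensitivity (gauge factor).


GF = (dR/R) / epsilon
= 0.0084 / 0.0031
= 2.7097

2.7097


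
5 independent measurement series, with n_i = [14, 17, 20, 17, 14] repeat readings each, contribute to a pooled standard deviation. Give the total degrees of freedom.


nu = sum_i (n_i - 1)
nu = ((14 - 1) + (17 - 1) + (20 - 1) + (17 - 1) + (14 - 1))
nu = 13 + 16 + 19 + 16 + 13
nu = 77

77


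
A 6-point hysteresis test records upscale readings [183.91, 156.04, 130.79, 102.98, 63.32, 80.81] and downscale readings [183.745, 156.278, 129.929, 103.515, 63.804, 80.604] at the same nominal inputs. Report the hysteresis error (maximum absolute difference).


|183.91 - 183.745| = 0.1650
|156.04 - 156.278| = 0.2380
|130.79 - 129.929| = 0.8610
|102.98 - 103.515| = 0.5350
|63.32 - 63.804| = 0.4840
|80.81 - 80.604| = 0.2060
hysteresis = max(diffs) = 0.8610

0.8610


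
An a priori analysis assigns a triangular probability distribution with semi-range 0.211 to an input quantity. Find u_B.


u_B = half_width / sqrt(6)
u_B = 0.211 / 2.4494897
u_B = 0.0861

0.0861


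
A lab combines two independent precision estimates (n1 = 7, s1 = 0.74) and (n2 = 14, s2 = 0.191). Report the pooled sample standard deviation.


s_p = sqrt(((n1-1)*s1^2 + (n2-1)*s2^2) / (n1+n2-2))
numerator = (7-1)*0.74^2 + (14-1)*0.191^2 = 3.2856 + 0.474253 = 3.759853
denominator = 7 + 14 - 2 = 19
s_p^2 = 3.759853 / 19 = 0.197887
s_p = sqrt(0.197887) = 0.4448

0.4448


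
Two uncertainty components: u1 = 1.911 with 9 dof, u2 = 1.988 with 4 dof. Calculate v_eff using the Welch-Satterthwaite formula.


uc = sqrt(u1^2 + u2^2) = sqrt(1.911^2 + 1.988^2) = 2.7575469
v_eff = uc^4 / (u1^4/v1 + u2^4/v2)
= 2.7575469^4 / (1.911^4/9 + 1.988^4/4)
= 57.821803 / 5.3866969
v_eff = 10.7342

10.7342


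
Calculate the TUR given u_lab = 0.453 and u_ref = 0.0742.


TUR = u_lab / u_ref
= 0.453 / 0.0742
= 6.1051

6.1051


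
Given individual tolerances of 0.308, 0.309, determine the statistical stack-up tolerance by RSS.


RSS = sqrt(0.308^2 + 0.309^2)
= sqrt(0.190345)
= 0.4363

0.4363


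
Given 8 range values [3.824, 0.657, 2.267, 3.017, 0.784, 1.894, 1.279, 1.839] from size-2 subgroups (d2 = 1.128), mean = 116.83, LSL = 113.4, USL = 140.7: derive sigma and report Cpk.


R_bar = (3.824 + 0.657 + 2.267 + 3.017 + 0.784 + 1.894 + 1.279 + 1.839) / 8 = 1.945125
sigma = R_bar / d2 = 1.945125 / 1.128 = 1.7244016
Cp = (USL - LSL)/(6*sigma) = (140.7 - 113.4)/(6*1.7244016) = 2.6386
Cpu = (140.7 - 116.83)/(3*1.7244016) = 4.6142
Cpl = (116.83 - 113.4)/(3*1.7244016) = 0.6630
Cpk = min(Cpu, Cpl) = 0.6630

0.6630


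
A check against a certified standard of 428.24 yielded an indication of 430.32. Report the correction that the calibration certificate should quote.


Correction = standard - reading
= 428.24 - 430.32
= -2.0800

-2.0800


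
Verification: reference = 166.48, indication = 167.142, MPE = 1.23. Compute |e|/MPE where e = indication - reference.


e = indication - reference = 167.142 - 166.48 = 0.6620
|e| = 0.6620
ratio = |e| / MPE = 0.6620 / 1.23
ratio = 0.5382

0.5382


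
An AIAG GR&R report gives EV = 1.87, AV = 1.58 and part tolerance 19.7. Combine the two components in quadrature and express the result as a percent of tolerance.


GRR = sqrt(EV^2 + AV^2) = sqrt(1.87^2 + 1.58^2) = 2.4481217
%GRR = GRR / tol * 100 = 2.4481217 / 19.7 * 100
%GRR = 12.4270

12.4270


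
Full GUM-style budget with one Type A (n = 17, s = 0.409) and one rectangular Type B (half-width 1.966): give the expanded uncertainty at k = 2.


u_A = s / sqrt(n) = 0.409 / sqrt(17) = 0.099197071
u_B = half_width / sqrt(3) = 1.966 / sqrt(3) = 1.1350706
uc = sqrt(u_A^2 + u_B^2) = sqrt(0.099197071^2 + 1.1350706^2) = 1.1393969
U = k * uc = 2 * 1.1393969
U = 2.2788

2.2788


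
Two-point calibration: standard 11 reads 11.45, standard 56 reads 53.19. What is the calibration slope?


slope = (y2 - y1) / (x2 - x1)
= (53.19 - 11.45) / (56 - 11)
= 41.7400 / 45
= 0.9276

0.9276


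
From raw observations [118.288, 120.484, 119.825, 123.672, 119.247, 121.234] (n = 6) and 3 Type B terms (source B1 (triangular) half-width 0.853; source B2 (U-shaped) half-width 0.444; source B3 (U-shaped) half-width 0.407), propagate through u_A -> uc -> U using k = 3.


mean = (118.288 + 120.484 + 119.825 + 123.672 + 119.247 + 121.234) / 6 = 120.4583333
s = sqrt(sum((x - mean)^2)/(n-1)) = 1.8712967
u_A = s / sqrt(n) = 1.8712967 / sqrt(6) = 0.76395368
u_B1 = 0.853 / sqrt(6) = 0.34823579
u_B2 = 0.444 / sqrt(2) = 0.31395541
u_B3 = 0.407 / sqrt(2) = 0.28779246
uc = sqrt(0.76395368^2 + 0.34823579^2 + 0.31395541^2 + 0.28779246^2) = 0.94142758
U = k * uc = 3 * 0.94142758
U = 2.8243

2.8243


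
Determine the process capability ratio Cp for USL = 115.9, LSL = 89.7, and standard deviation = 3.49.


Cp = (USL - LSL) / (6 * sigma)
= (115.9 - 89.7) / (6 * 3.49)
= 26.2000 / 20.9400
= 1.2512

1.2512


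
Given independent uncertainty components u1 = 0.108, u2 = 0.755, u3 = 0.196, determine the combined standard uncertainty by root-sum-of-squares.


uc = sqrt(0.108^2 + 0.755^2 + 0.196^2)
uc = sqrt(0.620105)
uc = 0.7875

0.7875


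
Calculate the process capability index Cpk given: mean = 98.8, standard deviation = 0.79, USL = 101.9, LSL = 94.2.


Cpu = (USL - mean) / (3*sigma) = (101.9 - 98.8) / (3*0.79) = 1.3080
Cpl = (mean - LSL) / (3*sigma) = (98.8 - 94.2) / (3*0.79) = 1.9409
Cpk = min(Cpu, Cpl) = 1.3080

1.3080


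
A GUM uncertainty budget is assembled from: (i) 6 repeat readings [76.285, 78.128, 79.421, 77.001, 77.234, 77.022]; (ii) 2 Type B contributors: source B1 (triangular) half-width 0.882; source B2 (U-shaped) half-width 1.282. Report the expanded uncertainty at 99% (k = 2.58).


mean = (76.285 + 78.128 + 79.421 + 77.001 + 77.234 + 77.022) / 6 = 77.51516667
s = sqrt(sum((x - mean)^2)/(n-1)) = 1.105234
u_A = s / sqrt(n) = 1.105234 / sqrt(6) = 0.45120989
u_B1 = 0.882 / sqrt(6) = 0.36007499
u_B2 = 1.282 / sqrt(2) = 0.90651089
uc = sqrt(0.45120989^2 + 0.36007499^2 + 0.90651089^2) = 1.0747122
U = k * uc = 2.58 * 1.0747122
U = 2.7728

2.7728


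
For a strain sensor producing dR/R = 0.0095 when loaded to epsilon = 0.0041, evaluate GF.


GF = (dR/R) / epsilon
= 0.0095 / 0.0041
= 2.3171

2.3171


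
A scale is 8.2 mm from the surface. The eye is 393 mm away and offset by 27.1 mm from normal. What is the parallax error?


error = h * offset / d
= 8.2 * 27.1 / 393
= 0.5654

0.5654


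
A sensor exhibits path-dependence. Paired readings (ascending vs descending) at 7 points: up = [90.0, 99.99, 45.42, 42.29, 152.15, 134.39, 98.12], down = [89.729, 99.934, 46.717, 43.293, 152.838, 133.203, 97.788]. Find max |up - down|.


|90.0 - 89.729| = 0.2710
|99.99 - 99.934| = 0.0560
|45.42 - 46.717| = 1.2970
|42.29 - 43.293| = 1.0030
|152.15 - 152.838| = 0.6880
|134.39 - 133.203| = 1.1870
|98.12 - 97.788| = 0.3320
hysteresis = max(diffs) = 1.2970

1.2970


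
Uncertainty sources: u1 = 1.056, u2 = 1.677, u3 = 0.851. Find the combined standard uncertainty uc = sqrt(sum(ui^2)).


uc = sqrt(1.056^2 + 1.677^2 + 0.851^2)
uc = sqrt(4.651666)
uc = 2.1568

2.1568


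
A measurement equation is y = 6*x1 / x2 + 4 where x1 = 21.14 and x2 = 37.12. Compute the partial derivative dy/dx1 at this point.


y = 6*x1 / x2 + 4
dy/dx1 = 6/x2
Evaluate at x2 = 37.12: c1 = 6 / 37.12
c1 = 0.1616

0.1616


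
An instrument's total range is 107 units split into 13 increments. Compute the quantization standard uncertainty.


resolution = range / divisions
resolution = 107 / 13 = 8.2307692
u_res = resolution / (2*sqrt(3))
u_res = 8.2307692 / 3.4641016
u_res = 2.3760

2.3760


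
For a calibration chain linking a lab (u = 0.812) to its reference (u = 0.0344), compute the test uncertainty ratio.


TUR = u_lab / u_ref
= 0.812 / 0.0344
= 23.6047

23.6047


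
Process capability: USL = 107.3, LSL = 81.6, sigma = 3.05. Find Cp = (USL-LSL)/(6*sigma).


Cp = (USL - LSL) / (6 * sigma)
= (107.3 - 81.6) / (6 * 3.05)
= 25.7000 / 18.3000
= 1.4044

1.4044


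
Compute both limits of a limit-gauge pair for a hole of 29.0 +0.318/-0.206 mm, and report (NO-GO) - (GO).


GO = nominal - lower_tol (smallest hole = maximum material condition)
GO = 29.0 - 0.206 = 28.794
NO-GO = nominal + upper_tol (largest hole = least material condition)
NO-GO = 29.0 + 0.318 = 29.318
spread = NO-GO - GO = 29.318 - 28.794 = 0.5240

0.5240


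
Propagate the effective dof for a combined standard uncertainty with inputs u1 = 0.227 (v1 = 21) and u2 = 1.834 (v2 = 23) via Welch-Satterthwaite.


uc = sqrt(u1^2 + u2^2) = sqrt(0.227^2 + 1.834^2) = 1.8479949
v_eff = uc^4 / (u1^4/v1 + u2^4/v2)
= 1.8479949^4 / (0.227^4/21 + 1.834^4/23)
= 11.662807 / 0.49201813
v_eff = 23.7040

23.7040


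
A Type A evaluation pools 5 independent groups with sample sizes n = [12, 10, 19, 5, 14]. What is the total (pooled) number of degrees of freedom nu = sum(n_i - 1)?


nu = sum_i (n_i - 1)
nu = ((12 - 1) + (10 - 1) + (19 - 1) + (5 - 1) + (14 - 1))
nu = 11 + 9 + 18 + 4 + 13
nu = 55

55


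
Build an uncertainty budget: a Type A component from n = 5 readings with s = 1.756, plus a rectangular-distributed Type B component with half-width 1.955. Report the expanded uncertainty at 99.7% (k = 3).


u_A = s / sqrt(n) = 1.756 / sqrt(5) = 0.78530707
u_B = half_width / sqrt(3) = 1.955 / sqrt(3) = 1.1287198
uc = sqrt(u_A^2 + u_B^2) = sqrt(0.78530707^2 + 1.1287198^2) = 1.3750329
U = k * uc = 3 * 1.3750329
U = 4.1251

4.1251


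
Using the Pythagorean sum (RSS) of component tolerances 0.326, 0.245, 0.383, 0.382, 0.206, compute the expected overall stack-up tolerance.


RSS = sqrt(0.326^2 + 0.245^2 + 0.383^2 + 0.382^2 + 0.206^2)
= sqrt(0.50135)
= 0.7081

0.7081


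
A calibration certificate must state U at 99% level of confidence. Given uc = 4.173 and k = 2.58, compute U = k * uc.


U = k * uc
U = 2.58 * 4.173
U = 10.7663

10.7663


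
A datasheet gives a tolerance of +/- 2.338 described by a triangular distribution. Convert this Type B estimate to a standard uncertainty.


u_B = half_width / sqrt(6)
u_B = 2.338 / 2.4494897
u_B = 0.9545

0.9545


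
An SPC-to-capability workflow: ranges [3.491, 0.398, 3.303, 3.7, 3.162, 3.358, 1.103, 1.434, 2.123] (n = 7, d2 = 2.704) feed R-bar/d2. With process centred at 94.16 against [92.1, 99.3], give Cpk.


R_bar = (3.491 + 0.398 + 3.303 + 3.7 + 3.162 + 3.358 + 1.103 + 1.434 + 2.123) / 9 = 2.4524444
sigma = R_bar / d2 = 2.4524444 / 2.704 = 0.90696908
Cp = (USL - LSL)/(6*sigma) = (99.3 - 92.1)/(6*0.90696908) = 1.3231
Cpu = (99.3 - 94.16)/(3*0.90696908) = 1.8891
Cpl = (94.16 - 92.1)/(3*0.90696908) = 0.7571
Cpk = min(Cpu, Cpl) = 0.7571

0.7571


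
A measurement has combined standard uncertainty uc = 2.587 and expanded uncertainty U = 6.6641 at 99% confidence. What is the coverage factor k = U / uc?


k = U / uc
k = 6.6641 / 2.587
k = 2.576

2.576


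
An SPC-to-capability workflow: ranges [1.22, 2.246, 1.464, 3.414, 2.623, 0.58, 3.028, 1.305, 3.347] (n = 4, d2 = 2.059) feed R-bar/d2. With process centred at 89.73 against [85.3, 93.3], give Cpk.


R_bar = (1.22 + 2.246 + 1.464 + 3.414 + 2.623 + 0.58 + 3.028 + 1.305 + 3.347) / 9 = 2.1363333
sigma = R_bar / d2 = 2.1363333 / 2.059 = 1.0375587
Cp = (USL - LSL)/(6*sigma) = (93.3 - 85.3)/(6*1.0375587) = 1.2851
Cpu = (93.3 - 89.73)/(3*1.0375587) = 1.1469
Cpl = (89.73 - 85.3)/(3*1.0375587) = 1.4232
Cpk = min(Cpu, Cpl) = 1.1469

1.1469


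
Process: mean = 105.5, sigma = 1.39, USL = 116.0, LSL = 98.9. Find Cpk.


Cpu = (USL - mean) / (3*sigma) = (116.0 - 105.5) / (3*1.39) = 2.5180
Cpl = (mean - LSL) / (3*sigma) = (105.5 - 98.9) / (3*1.39) = 1.5827
Cpk = min(Cpu, Cpl) = 1.5827

1.5827


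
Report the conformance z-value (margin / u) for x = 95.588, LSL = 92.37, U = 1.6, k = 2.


u = U / k = 1.6 / 2 = 0.8
margin = |LSL - x| = |92.37 - 95.588| = 3.218
z = margin / u = 3.218 / 0.8
z = 4.0225

4.0225


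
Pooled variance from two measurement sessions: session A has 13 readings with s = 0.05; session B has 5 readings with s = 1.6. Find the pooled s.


s_p = sqrt(((n1-1)*s1^2 + (n2-1)*s2^2) / (n1+n2-2))
numerator = (13-1)*0.05^2 + (5-1)*1.6^2 = 0.03 + 10.24 = 10.27
denominator = 13 + 5 - 2 = 16
s_p^2 = 10.27 / 16 = 0.641875
s_p = sqrt(0.641875) = 0.8012

0.8012


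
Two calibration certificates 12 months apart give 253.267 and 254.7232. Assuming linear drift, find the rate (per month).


rate = (v2 - v1) / months
= (254.7232 - 253.267) / 12
= 1.4562 / 12
= 0.1213

0.1213


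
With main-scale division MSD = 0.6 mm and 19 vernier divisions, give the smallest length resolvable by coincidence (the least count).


LC = MSD / n_div
= 0.6 / 19
= 0.0316

0.0316


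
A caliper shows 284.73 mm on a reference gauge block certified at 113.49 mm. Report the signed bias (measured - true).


Systematic error = measured - true
= 284.73 - 113.49
= 171.2400

171.2400


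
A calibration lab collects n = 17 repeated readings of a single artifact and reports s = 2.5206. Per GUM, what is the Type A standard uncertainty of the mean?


u_A = s / sqrt(n)
u_A = 2.5206 / sqrt(17)
u_A = 2.5206 / 4.1231056
u_A = 0.6113

0.6113


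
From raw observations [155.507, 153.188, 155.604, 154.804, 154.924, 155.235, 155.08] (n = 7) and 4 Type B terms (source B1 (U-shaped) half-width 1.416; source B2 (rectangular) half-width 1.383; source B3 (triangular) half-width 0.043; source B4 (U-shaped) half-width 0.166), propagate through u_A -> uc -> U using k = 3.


mean = (155.507 + 153.188 + 155.604 + 154.804 + 154.924 + 155.235 + 155.08) / 7 = 154.906
s = sqrt(sum((x - mean)^2)/(n-1)) = 0.81129259
u_A = s / sqrt(n) = 0.81129259 / sqrt(7) = 0.30663978
u_B1 = 1.416 / sqrt(2) = 1.0012632
u_B2 = 1.383 / sqrt(3) = 0.79847542
u_B3 = 0.043 / sqrt(6) = 0.017554676
u_B4 = 0.166 / sqrt(2) = 0.11737973
uc = sqrt(0.30663978^2 + 1.0012632^2 + 0.79847542^2 + 0.017554676^2 + 0.11737973^2) = 1.3221971
U = k * uc = 3 * 1.3221971
U = 3.9666

3.9666


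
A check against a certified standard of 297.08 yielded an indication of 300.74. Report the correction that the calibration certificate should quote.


Correction = standard - reading
= 297.08 - 300.74
= -3.6600

-3.6600


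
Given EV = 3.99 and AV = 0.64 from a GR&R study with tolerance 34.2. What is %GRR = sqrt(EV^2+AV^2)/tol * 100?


GRR = sqrt(EV^2 + AV^2) = sqrt(3.99^2 + 0.64^2) = 4.0410024
%GRR = GRR / tol * 100 = 4.0410024 / 34.2 * 100
%GRR = 11.8158

11.8158


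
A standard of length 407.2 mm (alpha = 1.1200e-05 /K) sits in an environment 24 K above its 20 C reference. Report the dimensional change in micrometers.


dL = L * alpha * dT
= 407.2 * 1.1200e-05 * 24
= 0.1094554 mm
dL_um = 0.1094554 * 1000 = 109.4554 um

109.4554


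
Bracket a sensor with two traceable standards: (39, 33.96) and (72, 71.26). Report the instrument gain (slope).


slope = (y2 - y1) / (x2 - x1)
= (71.26 - 33.96) / (72 - 39)
= 37.3000 / 33
= 1.1303

1.1303


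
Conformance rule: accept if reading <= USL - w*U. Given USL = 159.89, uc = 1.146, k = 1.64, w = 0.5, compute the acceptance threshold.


U = k * uc = 1.64 * 1.146 = 1.87944
guard band g = w * U = 0.5 * 1.87944 = 0.93972
AL = USL - g = 159.89 - 0.93972
AL = 158.9503

158.9503


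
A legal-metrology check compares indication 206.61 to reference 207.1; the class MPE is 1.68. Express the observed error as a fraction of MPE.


e = indication - reference = 206.61 - 207.1 = -0.4900
|e| = 0.4900
ratio = |e| / MPE = 0.4900 / 1.68
ratio = 0.2917

0.2917


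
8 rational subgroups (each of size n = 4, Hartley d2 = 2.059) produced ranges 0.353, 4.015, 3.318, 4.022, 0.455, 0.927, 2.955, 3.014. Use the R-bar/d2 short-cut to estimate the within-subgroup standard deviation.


R_bar = (0.353 + 4.015 + 3.318 + 4.022 + 0.455 + 0.927 + 2.955 + 3.014) / 8
R_bar = 19.059 / 8 = 2.382375
sigma_hat = R_bar / d2 = 2.382375 / 2.059 = 1.1571

1.1571


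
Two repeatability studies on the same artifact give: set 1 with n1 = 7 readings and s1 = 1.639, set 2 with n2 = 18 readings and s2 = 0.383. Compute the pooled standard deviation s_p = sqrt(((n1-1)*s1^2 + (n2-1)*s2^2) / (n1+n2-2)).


s_p = sqrt(((n1-1)*s1^2 + (n2-1)*s2^2) / (n1+n2-2))
numerator = (7-1)*1.639^2 + (18-1)*0.383^2 = 16.117926 + 2.493713 = 18.611639
denominator = 7 + 18 - 2 = 23
s_p^2 = 18.611639 / 23 = 0.8092017
s_p = sqrt(0.8092017) = 0.8996

0.8996


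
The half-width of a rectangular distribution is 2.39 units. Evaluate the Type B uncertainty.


u_B = half_width / sqrt(3)
u_B = 2.39 / 1.7320508
u_B = 1.3799

1.3799


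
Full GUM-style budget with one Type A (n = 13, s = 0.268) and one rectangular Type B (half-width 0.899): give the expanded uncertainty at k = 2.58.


u_A = s / sqrt(n) = 0.268 / sqrt(13) = 0.074329826
u_B = half_width / sqrt(3) = 0.899 / sqrt(3) = 0.51903789
uc = sqrt(u_A^2 + u_B^2) = sqrt(0.074329826^2 + 0.51903789^2) = 0.52433315
U = k * uc = 2.58 * 0.52433315
U = 1.3528

1.3528


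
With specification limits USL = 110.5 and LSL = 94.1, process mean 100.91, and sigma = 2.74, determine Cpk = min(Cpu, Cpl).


Cpu = (USL - mean) / (3*sigma) = (110.5 - 100.91) / (3*2.74) = 1.1667
Cpl = (mean - LSL) / (3*sigma) = (100.91 - 94.1) / (3*2.74) = 0.8285
Cpk = min(Cpu, Cpl) = 0.8285

0.8285


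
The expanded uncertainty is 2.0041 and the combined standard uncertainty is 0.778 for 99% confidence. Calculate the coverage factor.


k = U / uc
k = 2.0041 / 0.778
k = 2.576

2.576


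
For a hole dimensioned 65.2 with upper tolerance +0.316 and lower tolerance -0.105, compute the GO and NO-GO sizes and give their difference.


GO = nominal - lower_tol (smallest hole = maximum material condition)
GO = 65.2 - 0.105 = 65.095
NO-GO = nominal + upper_tol (largest hole = least material condition)
NO-GO = 65.2 + 0.316 = 65.516
spread = NO-GO - GO = 65.516 - 65.095 = 0.4210

0.4210


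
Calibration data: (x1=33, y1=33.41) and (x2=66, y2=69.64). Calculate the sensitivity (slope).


slope = (y2 - y1) / (x2 - x1)
= (69.64 - 33.41) / (66 - 33)
= 36.2300 / 33
= 1.0979

1.0979


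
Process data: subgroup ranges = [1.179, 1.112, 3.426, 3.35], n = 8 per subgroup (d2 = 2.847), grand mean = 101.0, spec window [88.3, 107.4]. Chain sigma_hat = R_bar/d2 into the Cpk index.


R_bar = (1.179 + 1.112 + 3.426 + 3.35) / 4 = 2.26675
sigma = R_bar / d2 = 2.26675 / 2.847 = 0.79618897
Cp = (USL - LSL)/(6*sigma) = (107.4 - 88.3)/(6*0.79618897) = 3.9982
Cpu = (107.4 - 101.0)/(3*0.79618897) = 2.6794
Cpl = (101.0 - 88.3)/(3*0.79618897) = 5.3170
Cpk = min(Cpu, Cpl) = 2.6794

2.6794


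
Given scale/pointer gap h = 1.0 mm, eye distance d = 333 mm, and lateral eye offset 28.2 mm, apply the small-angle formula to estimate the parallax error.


error = h * offset / d
= 1.0 * 28.2 / 333
= 0.0847

0.0847


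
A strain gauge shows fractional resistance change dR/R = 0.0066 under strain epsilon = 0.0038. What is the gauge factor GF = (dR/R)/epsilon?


GF = (dR/R) / epsilon
= 0.0066 / 0.0038
= 1.7368

1.7368


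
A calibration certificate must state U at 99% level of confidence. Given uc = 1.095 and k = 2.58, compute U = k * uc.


U = k * uc
U = 2.58 * 1.095
U = 2.8251

2.8251


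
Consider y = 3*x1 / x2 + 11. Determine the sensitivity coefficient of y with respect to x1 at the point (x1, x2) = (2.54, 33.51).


y = 3*x1 / x2 + 11
dy/dx1 = 3/x2
Evaluate at x2 = 33.51: c1 = 3 / 33.51
c1 = 0.0895

0.0895


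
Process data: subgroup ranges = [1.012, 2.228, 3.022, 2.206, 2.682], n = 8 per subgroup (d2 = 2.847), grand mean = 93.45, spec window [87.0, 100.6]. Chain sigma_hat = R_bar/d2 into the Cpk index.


R_bar = (1.012 + 2.228 + 3.022 + 2.206 + 2.682) / 5 = 2.23
sigma = R_bar / d2 = 2.23 / 2.847 = 0.78328065
Cp = (USL - LSL)/(6*sigma) = (100.6 - 87.0)/(6*0.78328065) = 2.8938
Cpu = (100.6 - 93.45)/(3*0.78328065) = 3.0428
Cpl = (93.45 - 87.0)/(3*0.78328065) = 2.7449
Cpk = min(Cpu, Cpl) = 2.7449

2.7449


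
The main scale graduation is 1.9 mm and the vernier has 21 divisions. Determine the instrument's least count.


LC = MSD / n_div
= 1.9 / 21
= 0.0905

0.0905


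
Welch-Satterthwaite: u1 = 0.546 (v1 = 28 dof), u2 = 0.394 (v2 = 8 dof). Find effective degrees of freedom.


uc = sqrt(u1^2 + u2^2) = sqrt(0.546^2 + 0.394^2) = 0.67331419
v_eff = uc^4 / (u1^4/v1 + u2^4/v2)
= 0.67331419^4 / (0.546^4/28 + 0.394^4/8)
= 0.20552803 / 0.006186318
v_eff = 33.2230

33.2230


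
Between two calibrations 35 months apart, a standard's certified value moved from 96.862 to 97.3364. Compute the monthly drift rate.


rate = (v2 - v1) / months
= (97.3364 - 96.862) / 35
= 0.4744 / 35
= 0.0136

0.0136


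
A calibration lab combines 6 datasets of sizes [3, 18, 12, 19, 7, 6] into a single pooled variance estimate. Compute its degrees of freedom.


nu = sum_i (n_i - 1)
nu = ((3 - 1) + (18 - 1) + (12 - 1) + (19 - 1) + (7 - 1) + (6 - 1))
nu = 2 + 17 + 11 + 18 + 6 + 5
nu = 59

59


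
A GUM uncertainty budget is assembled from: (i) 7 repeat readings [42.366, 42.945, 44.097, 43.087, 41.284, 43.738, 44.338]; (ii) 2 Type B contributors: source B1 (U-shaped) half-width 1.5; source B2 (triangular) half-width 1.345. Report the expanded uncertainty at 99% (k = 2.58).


mean = (42.366 + 42.945 + 44.097 + 43.087 + 41.284 + 43.738 + 44.338) / 7 = 43.12214286
s = sqrt(sum((x - mean)^2)/(n-1)) = 1.0638821
u_A = s / sqrt(n) = 1.0638821 / sqrt(7) = 0.40210964
u_B1 = 1.5 / sqrt(2) = 1.0606602
u_B2 = 1.345 / sqrt(6) = 0.54909395
uc = sqrt(0.40210964^2 + 1.0606602^2 + 0.54909395^2) = 1.2602366
U = k * uc = 2.58 * 1.2602366
U = 3.2514

3.2514


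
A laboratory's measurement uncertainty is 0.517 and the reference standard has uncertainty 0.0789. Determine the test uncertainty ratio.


TUR = u_lab / u_ref
= 0.517 / 0.0789
= 6.5526

6.5526
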